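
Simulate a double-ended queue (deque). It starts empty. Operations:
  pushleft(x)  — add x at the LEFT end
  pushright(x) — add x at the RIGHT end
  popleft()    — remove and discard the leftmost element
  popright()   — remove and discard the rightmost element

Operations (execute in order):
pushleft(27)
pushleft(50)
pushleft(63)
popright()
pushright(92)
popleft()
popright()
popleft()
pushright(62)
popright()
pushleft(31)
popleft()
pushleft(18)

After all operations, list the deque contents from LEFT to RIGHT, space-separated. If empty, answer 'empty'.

pushleft(27): [27]
pushleft(50): [50, 27]
pushleft(63): [63, 50, 27]
popright(): [63, 50]
pushright(92): [63, 50, 92]
popleft(): [50, 92]
popright(): [50]
popleft(): []
pushright(62): [62]
popright(): []
pushleft(31): [31]
popleft(): []
pushleft(18): [18]

Answer: 18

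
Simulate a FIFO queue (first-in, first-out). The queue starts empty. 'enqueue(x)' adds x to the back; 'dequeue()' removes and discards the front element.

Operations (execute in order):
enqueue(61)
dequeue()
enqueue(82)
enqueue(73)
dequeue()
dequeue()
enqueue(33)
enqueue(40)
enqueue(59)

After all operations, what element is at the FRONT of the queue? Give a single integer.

enqueue(61): queue = [61]
dequeue(): queue = []
enqueue(82): queue = [82]
enqueue(73): queue = [82, 73]
dequeue(): queue = [73]
dequeue(): queue = []
enqueue(33): queue = [33]
enqueue(40): queue = [33, 40]
enqueue(59): queue = [33, 40, 59]

Answer: 33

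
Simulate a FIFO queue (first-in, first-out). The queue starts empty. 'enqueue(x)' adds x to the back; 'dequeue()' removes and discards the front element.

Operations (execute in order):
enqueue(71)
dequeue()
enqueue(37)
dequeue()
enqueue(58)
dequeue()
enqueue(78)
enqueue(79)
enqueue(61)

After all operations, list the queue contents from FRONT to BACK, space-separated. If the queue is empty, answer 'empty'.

enqueue(71): [71]
dequeue(): []
enqueue(37): [37]
dequeue(): []
enqueue(58): [58]
dequeue(): []
enqueue(78): [78]
enqueue(79): [78, 79]
enqueue(61): [78, 79, 61]

Answer: 78 79 61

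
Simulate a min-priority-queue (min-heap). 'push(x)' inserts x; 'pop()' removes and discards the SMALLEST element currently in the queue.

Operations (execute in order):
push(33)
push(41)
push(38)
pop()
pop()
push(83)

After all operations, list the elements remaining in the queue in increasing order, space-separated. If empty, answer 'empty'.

push(33): heap contents = [33]
push(41): heap contents = [33, 41]
push(38): heap contents = [33, 38, 41]
pop() → 33: heap contents = [38, 41]
pop() → 38: heap contents = [41]
push(83): heap contents = [41, 83]

Answer: 41 83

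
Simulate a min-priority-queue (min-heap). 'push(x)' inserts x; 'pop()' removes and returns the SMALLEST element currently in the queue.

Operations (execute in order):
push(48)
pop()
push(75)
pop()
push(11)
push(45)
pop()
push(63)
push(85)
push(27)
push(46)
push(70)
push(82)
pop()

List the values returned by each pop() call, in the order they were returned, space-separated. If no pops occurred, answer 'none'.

push(48): heap contents = [48]
pop() → 48: heap contents = []
push(75): heap contents = [75]
pop() → 75: heap contents = []
push(11): heap contents = [11]
push(45): heap contents = [11, 45]
pop() → 11: heap contents = [45]
push(63): heap contents = [45, 63]
push(85): heap contents = [45, 63, 85]
push(27): heap contents = [27, 45, 63, 85]
push(46): heap contents = [27, 45, 46, 63, 85]
push(70): heap contents = [27, 45, 46, 63, 70, 85]
push(82): heap contents = [27, 45, 46, 63, 70, 82, 85]
pop() → 27: heap contents = [45, 46, 63, 70, 82, 85]

Answer: 48 75 11 27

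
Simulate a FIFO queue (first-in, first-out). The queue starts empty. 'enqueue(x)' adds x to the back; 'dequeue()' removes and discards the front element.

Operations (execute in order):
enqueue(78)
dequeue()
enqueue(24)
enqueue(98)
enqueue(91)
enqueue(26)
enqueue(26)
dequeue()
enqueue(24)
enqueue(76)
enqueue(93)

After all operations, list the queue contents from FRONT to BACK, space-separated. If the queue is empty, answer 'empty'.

enqueue(78): [78]
dequeue(): []
enqueue(24): [24]
enqueue(98): [24, 98]
enqueue(91): [24, 98, 91]
enqueue(26): [24, 98, 91, 26]
enqueue(26): [24, 98, 91, 26, 26]
dequeue(): [98, 91, 26, 26]
enqueue(24): [98, 91, 26, 26, 24]
enqueue(76): [98, 91, 26, 26, 24, 76]
enqueue(93): [98, 91, 26, 26, 24, 76, 93]

Answer: 98 91 26 26 24 76 93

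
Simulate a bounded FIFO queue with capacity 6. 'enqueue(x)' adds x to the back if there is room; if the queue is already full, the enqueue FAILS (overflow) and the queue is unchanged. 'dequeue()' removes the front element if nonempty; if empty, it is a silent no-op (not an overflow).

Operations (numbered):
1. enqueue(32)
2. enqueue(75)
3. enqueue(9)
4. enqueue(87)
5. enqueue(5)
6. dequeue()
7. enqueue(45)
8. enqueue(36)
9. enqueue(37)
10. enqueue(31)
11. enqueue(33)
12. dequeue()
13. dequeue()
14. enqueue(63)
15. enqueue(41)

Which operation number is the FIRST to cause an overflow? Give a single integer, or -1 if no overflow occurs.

1. enqueue(32): size=1
2. enqueue(75): size=2
3. enqueue(9): size=3
4. enqueue(87): size=4
5. enqueue(5): size=5
6. dequeue(): size=4
7. enqueue(45): size=5
8. enqueue(36): size=6
9. enqueue(37): size=6=cap → OVERFLOW (fail)
10. enqueue(31): size=6=cap → OVERFLOW (fail)
11. enqueue(33): size=6=cap → OVERFLOW (fail)
12. dequeue(): size=5
13. dequeue(): size=4
14. enqueue(63): size=5
15. enqueue(41): size=6

Answer: 9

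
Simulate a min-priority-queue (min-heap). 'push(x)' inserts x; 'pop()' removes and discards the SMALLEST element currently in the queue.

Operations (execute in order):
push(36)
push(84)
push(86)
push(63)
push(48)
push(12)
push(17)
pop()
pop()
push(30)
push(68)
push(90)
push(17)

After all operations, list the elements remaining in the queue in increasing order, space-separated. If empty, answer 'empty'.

Answer: 17 30 36 48 63 68 84 86 90

Derivation:
push(36): heap contents = [36]
push(84): heap contents = [36, 84]
push(86): heap contents = [36, 84, 86]
push(63): heap contents = [36, 63, 84, 86]
push(48): heap contents = [36, 48, 63, 84, 86]
push(12): heap contents = [12, 36, 48, 63, 84, 86]
push(17): heap contents = [12, 17, 36, 48, 63, 84, 86]
pop() → 12: heap contents = [17, 36, 48, 63, 84, 86]
pop() → 17: heap contents = [36, 48, 63, 84, 86]
push(30): heap contents = [30, 36, 48, 63, 84, 86]
push(68): heap contents = [30, 36, 48, 63, 68, 84, 86]
push(90): heap contents = [30, 36, 48, 63, 68, 84, 86, 90]
push(17): heap contents = [17, 30, 36, 48, 63, 68, 84, 86, 90]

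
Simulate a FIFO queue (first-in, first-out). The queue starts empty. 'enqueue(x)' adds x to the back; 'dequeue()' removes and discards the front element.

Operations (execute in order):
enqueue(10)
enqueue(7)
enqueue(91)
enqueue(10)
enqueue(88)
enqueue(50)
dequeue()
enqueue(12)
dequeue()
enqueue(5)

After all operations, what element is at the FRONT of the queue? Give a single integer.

enqueue(10): queue = [10]
enqueue(7): queue = [10, 7]
enqueue(91): queue = [10, 7, 91]
enqueue(10): queue = [10, 7, 91, 10]
enqueue(88): queue = [10, 7, 91, 10, 88]
enqueue(50): queue = [10, 7, 91, 10, 88, 50]
dequeue(): queue = [7, 91, 10, 88, 50]
enqueue(12): queue = [7, 91, 10, 88, 50, 12]
dequeue(): queue = [91, 10, 88, 50, 12]
enqueue(5): queue = [91, 10, 88, 50, 12, 5]

Answer: 91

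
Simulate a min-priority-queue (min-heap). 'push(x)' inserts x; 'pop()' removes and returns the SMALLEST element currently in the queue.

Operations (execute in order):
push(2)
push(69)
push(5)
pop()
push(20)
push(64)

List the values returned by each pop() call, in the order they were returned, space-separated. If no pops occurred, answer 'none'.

push(2): heap contents = [2]
push(69): heap contents = [2, 69]
push(5): heap contents = [2, 5, 69]
pop() → 2: heap contents = [5, 69]
push(20): heap contents = [5, 20, 69]
push(64): heap contents = [5, 20, 64, 69]

Answer: 2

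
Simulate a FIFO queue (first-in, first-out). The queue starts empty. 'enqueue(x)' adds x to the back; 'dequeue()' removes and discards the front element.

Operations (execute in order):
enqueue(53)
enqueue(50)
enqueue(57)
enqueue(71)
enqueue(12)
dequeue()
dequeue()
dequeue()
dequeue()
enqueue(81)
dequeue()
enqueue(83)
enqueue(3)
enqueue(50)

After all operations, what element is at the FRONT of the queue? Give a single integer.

enqueue(53): queue = [53]
enqueue(50): queue = [53, 50]
enqueue(57): queue = [53, 50, 57]
enqueue(71): queue = [53, 50, 57, 71]
enqueue(12): queue = [53, 50, 57, 71, 12]
dequeue(): queue = [50, 57, 71, 12]
dequeue(): queue = [57, 71, 12]
dequeue(): queue = [71, 12]
dequeue(): queue = [12]
enqueue(81): queue = [12, 81]
dequeue(): queue = [81]
enqueue(83): queue = [81, 83]
enqueue(3): queue = [81, 83, 3]
enqueue(50): queue = [81, 83, 3, 50]

Answer: 81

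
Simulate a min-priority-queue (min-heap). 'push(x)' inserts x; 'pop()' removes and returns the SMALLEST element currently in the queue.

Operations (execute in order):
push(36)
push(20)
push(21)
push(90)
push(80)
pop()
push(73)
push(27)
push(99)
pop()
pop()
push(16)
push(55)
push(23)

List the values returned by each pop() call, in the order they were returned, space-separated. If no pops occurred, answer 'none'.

push(36): heap contents = [36]
push(20): heap contents = [20, 36]
push(21): heap contents = [20, 21, 36]
push(90): heap contents = [20, 21, 36, 90]
push(80): heap contents = [20, 21, 36, 80, 90]
pop() → 20: heap contents = [21, 36, 80, 90]
push(73): heap contents = [21, 36, 73, 80, 90]
push(27): heap contents = [21, 27, 36, 73, 80, 90]
push(99): heap contents = [21, 27, 36, 73, 80, 90, 99]
pop() → 21: heap contents = [27, 36, 73, 80, 90, 99]
pop() → 27: heap contents = [36, 73, 80, 90, 99]
push(16): heap contents = [16, 36, 73, 80, 90, 99]
push(55): heap contents = [16, 36, 55, 73, 80, 90, 99]
push(23): heap contents = [16, 23, 36, 55, 73, 80, 90, 99]

Answer: 20 21 27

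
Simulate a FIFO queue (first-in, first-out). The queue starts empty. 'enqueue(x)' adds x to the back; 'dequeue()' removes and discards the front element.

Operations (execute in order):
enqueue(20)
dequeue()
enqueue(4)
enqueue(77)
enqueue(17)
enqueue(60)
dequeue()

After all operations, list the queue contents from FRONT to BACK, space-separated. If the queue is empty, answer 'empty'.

Answer: 77 17 60

Derivation:
enqueue(20): [20]
dequeue(): []
enqueue(4): [4]
enqueue(77): [4, 77]
enqueue(17): [4, 77, 17]
enqueue(60): [4, 77, 17, 60]
dequeue(): [77, 17, 60]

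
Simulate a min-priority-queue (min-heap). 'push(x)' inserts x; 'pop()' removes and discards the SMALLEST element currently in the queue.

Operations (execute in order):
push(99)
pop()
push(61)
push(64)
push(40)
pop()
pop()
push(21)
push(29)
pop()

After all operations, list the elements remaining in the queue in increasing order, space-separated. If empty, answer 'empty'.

Answer: 29 64

Derivation:
push(99): heap contents = [99]
pop() → 99: heap contents = []
push(61): heap contents = [61]
push(64): heap contents = [61, 64]
push(40): heap contents = [40, 61, 64]
pop() → 40: heap contents = [61, 64]
pop() → 61: heap contents = [64]
push(21): heap contents = [21, 64]
push(29): heap contents = [21, 29, 64]
pop() → 21: heap contents = [29, 64]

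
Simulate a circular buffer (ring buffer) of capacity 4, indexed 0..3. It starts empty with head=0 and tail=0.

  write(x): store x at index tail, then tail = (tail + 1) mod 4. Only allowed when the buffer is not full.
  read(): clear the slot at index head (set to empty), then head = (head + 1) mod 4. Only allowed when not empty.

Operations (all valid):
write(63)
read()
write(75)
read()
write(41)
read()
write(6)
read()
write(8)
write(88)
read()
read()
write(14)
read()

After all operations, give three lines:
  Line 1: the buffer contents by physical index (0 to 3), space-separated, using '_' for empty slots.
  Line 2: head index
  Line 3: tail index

write(63): buf=[63 _ _ _], head=0, tail=1, size=1
read(): buf=[_ _ _ _], head=1, tail=1, size=0
write(75): buf=[_ 75 _ _], head=1, tail=2, size=1
read(): buf=[_ _ _ _], head=2, tail=2, size=0
write(41): buf=[_ _ 41 _], head=2, tail=3, size=1
read(): buf=[_ _ _ _], head=3, tail=3, size=0
write(6): buf=[_ _ _ 6], head=3, tail=0, size=1
read(): buf=[_ _ _ _], head=0, tail=0, size=0
write(8): buf=[8 _ _ _], head=0, tail=1, size=1
write(88): buf=[8 88 _ _], head=0, tail=2, size=2
read(): buf=[_ 88 _ _], head=1, tail=2, size=1
read(): buf=[_ _ _ _], head=2, tail=2, size=0
write(14): buf=[_ _ 14 _], head=2, tail=3, size=1
read(): buf=[_ _ _ _], head=3, tail=3, size=0

Answer: _ _ _ _
3
3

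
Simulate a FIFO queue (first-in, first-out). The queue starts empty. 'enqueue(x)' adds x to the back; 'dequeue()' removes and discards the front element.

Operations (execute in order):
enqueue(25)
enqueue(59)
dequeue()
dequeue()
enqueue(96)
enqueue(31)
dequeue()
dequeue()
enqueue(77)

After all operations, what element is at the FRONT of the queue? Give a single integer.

enqueue(25): queue = [25]
enqueue(59): queue = [25, 59]
dequeue(): queue = [59]
dequeue(): queue = []
enqueue(96): queue = [96]
enqueue(31): queue = [96, 31]
dequeue(): queue = [31]
dequeue(): queue = []
enqueue(77): queue = [77]

Answer: 77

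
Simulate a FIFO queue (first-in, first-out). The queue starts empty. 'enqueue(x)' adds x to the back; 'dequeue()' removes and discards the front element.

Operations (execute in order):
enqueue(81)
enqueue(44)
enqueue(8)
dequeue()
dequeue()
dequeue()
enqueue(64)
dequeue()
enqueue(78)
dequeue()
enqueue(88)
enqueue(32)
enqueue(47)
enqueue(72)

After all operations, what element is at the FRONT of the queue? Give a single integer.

enqueue(81): queue = [81]
enqueue(44): queue = [81, 44]
enqueue(8): queue = [81, 44, 8]
dequeue(): queue = [44, 8]
dequeue(): queue = [8]
dequeue(): queue = []
enqueue(64): queue = [64]
dequeue(): queue = []
enqueue(78): queue = [78]
dequeue(): queue = []
enqueue(88): queue = [88]
enqueue(32): queue = [88, 32]
enqueue(47): queue = [88, 32, 47]
enqueue(72): queue = [88, 32, 47, 72]

Answer: 88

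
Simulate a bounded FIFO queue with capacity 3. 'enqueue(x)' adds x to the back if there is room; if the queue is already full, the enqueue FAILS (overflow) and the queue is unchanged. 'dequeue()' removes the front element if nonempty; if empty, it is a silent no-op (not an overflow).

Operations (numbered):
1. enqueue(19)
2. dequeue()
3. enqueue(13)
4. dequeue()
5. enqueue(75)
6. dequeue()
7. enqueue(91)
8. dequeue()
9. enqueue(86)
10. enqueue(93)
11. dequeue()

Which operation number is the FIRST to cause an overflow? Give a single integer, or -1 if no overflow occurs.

1. enqueue(19): size=1
2. dequeue(): size=0
3. enqueue(13): size=1
4. dequeue(): size=0
5. enqueue(75): size=1
6. dequeue(): size=0
7. enqueue(91): size=1
8. dequeue(): size=0
9. enqueue(86): size=1
10. enqueue(93): size=2
11. dequeue(): size=1

Answer: -1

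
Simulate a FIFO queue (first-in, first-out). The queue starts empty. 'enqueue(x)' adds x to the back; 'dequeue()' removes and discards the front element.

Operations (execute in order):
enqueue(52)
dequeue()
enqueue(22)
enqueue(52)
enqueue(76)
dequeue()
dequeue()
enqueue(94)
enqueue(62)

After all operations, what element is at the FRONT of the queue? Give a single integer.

Answer: 76

Derivation:
enqueue(52): queue = [52]
dequeue(): queue = []
enqueue(22): queue = [22]
enqueue(52): queue = [22, 52]
enqueue(76): queue = [22, 52, 76]
dequeue(): queue = [52, 76]
dequeue(): queue = [76]
enqueue(94): queue = [76, 94]
enqueue(62): queue = [76, 94, 62]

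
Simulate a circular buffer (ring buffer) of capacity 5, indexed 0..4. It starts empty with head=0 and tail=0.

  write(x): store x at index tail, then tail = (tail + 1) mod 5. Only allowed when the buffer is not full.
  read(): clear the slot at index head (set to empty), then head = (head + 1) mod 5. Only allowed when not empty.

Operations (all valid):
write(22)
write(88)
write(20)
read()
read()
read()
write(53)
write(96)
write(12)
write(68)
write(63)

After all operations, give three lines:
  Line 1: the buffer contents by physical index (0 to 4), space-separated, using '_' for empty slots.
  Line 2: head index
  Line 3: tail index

Answer: 12 68 63 53 96
3
3

Derivation:
write(22): buf=[22 _ _ _ _], head=0, tail=1, size=1
write(88): buf=[22 88 _ _ _], head=0, tail=2, size=2
write(20): buf=[22 88 20 _ _], head=0, tail=3, size=3
read(): buf=[_ 88 20 _ _], head=1, tail=3, size=2
read(): buf=[_ _ 20 _ _], head=2, tail=3, size=1
read(): buf=[_ _ _ _ _], head=3, tail=3, size=0
write(53): buf=[_ _ _ 53 _], head=3, tail=4, size=1
write(96): buf=[_ _ _ 53 96], head=3, tail=0, size=2
write(12): buf=[12 _ _ 53 96], head=3, tail=1, size=3
write(68): buf=[12 68 _ 53 96], head=3, tail=2, size=4
write(63): buf=[12 68 63 53 96], head=3, tail=3, size=5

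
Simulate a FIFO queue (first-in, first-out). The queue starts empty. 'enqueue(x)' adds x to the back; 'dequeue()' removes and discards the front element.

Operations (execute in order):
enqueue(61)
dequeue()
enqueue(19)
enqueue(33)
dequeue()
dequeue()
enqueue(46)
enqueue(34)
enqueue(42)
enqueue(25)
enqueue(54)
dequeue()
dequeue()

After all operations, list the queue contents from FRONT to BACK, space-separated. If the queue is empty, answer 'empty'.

Answer: 42 25 54

Derivation:
enqueue(61): [61]
dequeue(): []
enqueue(19): [19]
enqueue(33): [19, 33]
dequeue(): [33]
dequeue(): []
enqueue(46): [46]
enqueue(34): [46, 34]
enqueue(42): [46, 34, 42]
enqueue(25): [46, 34, 42, 25]
enqueue(54): [46, 34, 42, 25, 54]
dequeue(): [34, 42, 25, 54]
dequeue(): [42, 25, 54]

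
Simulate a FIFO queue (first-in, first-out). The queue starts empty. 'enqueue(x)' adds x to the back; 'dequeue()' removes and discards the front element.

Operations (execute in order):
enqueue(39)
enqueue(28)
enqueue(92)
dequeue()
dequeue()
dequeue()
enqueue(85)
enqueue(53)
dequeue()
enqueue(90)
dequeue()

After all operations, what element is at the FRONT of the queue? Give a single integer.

Answer: 90

Derivation:
enqueue(39): queue = [39]
enqueue(28): queue = [39, 28]
enqueue(92): queue = [39, 28, 92]
dequeue(): queue = [28, 92]
dequeue(): queue = [92]
dequeue(): queue = []
enqueue(85): queue = [85]
enqueue(53): queue = [85, 53]
dequeue(): queue = [53]
enqueue(90): queue = [53, 90]
dequeue(): queue = [90]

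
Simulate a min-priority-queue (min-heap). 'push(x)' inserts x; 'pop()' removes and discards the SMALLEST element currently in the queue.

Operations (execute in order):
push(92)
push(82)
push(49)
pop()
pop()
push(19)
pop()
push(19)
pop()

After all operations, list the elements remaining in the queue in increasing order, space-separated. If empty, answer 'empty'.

push(92): heap contents = [92]
push(82): heap contents = [82, 92]
push(49): heap contents = [49, 82, 92]
pop() → 49: heap contents = [82, 92]
pop() → 82: heap contents = [92]
push(19): heap contents = [19, 92]
pop() → 19: heap contents = [92]
push(19): heap contents = [19, 92]
pop() → 19: heap contents = [92]

Answer: 92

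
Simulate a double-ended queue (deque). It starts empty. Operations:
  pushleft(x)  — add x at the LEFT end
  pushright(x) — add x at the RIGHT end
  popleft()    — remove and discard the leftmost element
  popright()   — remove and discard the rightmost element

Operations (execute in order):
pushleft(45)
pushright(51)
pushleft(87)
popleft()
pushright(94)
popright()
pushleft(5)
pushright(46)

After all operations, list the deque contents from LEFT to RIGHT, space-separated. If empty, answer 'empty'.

pushleft(45): [45]
pushright(51): [45, 51]
pushleft(87): [87, 45, 51]
popleft(): [45, 51]
pushright(94): [45, 51, 94]
popright(): [45, 51]
pushleft(5): [5, 45, 51]
pushright(46): [5, 45, 51, 46]

Answer: 5 45 51 46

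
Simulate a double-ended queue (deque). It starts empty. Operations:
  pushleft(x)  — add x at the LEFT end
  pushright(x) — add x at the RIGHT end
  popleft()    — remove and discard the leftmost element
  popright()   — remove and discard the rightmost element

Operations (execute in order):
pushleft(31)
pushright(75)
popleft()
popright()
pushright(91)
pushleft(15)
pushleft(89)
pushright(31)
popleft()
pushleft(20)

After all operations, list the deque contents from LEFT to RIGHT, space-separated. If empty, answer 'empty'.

Answer: 20 15 91 31

Derivation:
pushleft(31): [31]
pushright(75): [31, 75]
popleft(): [75]
popright(): []
pushright(91): [91]
pushleft(15): [15, 91]
pushleft(89): [89, 15, 91]
pushright(31): [89, 15, 91, 31]
popleft(): [15, 91, 31]
pushleft(20): [20, 15, 91, 31]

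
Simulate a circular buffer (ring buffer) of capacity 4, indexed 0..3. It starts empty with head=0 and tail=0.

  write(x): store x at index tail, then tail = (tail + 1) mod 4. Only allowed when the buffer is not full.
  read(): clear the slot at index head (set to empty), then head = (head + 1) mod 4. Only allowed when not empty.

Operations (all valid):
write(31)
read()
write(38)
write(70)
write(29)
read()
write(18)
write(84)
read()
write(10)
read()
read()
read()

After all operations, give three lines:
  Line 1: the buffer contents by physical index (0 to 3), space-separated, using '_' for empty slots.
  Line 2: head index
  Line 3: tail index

write(31): buf=[31 _ _ _], head=0, tail=1, size=1
read(): buf=[_ _ _ _], head=1, tail=1, size=0
write(38): buf=[_ 38 _ _], head=1, tail=2, size=1
write(70): buf=[_ 38 70 _], head=1, tail=3, size=2
write(29): buf=[_ 38 70 29], head=1, tail=0, size=3
read(): buf=[_ _ 70 29], head=2, tail=0, size=2
write(18): buf=[18 _ 70 29], head=2, tail=1, size=3
write(84): buf=[18 84 70 29], head=2, tail=2, size=4
read(): buf=[18 84 _ 29], head=3, tail=2, size=3
write(10): buf=[18 84 10 29], head=3, tail=3, size=4
read(): buf=[18 84 10 _], head=0, tail=3, size=3
read(): buf=[_ 84 10 _], head=1, tail=3, size=2
read(): buf=[_ _ 10 _], head=2, tail=3, size=1

Answer: _ _ 10 _
2
3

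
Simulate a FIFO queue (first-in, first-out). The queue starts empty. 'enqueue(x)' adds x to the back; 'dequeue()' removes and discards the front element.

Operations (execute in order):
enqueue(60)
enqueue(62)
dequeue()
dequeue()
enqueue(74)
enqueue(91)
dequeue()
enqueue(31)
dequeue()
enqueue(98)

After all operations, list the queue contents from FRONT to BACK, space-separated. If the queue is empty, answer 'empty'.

enqueue(60): [60]
enqueue(62): [60, 62]
dequeue(): [62]
dequeue(): []
enqueue(74): [74]
enqueue(91): [74, 91]
dequeue(): [91]
enqueue(31): [91, 31]
dequeue(): [31]
enqueue(98): [31, 98]

Answer: 31 98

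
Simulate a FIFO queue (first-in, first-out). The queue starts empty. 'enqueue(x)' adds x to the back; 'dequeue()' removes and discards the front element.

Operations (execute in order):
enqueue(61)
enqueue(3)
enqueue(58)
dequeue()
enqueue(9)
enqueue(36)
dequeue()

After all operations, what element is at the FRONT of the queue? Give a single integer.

Answer: 58

Derivation:
enqueue(61): queue = [61]
enqueue(3): queue = [61, 3]
enqueue(58): queue = [61, 3, 58]
dequeue(): queue = [3, 58]
enqueue(9): queue = [3, 58, 9]
enqueue(36): queue = [3, 58, 9, 36]
dequeue(): queue = [58, 9, 36]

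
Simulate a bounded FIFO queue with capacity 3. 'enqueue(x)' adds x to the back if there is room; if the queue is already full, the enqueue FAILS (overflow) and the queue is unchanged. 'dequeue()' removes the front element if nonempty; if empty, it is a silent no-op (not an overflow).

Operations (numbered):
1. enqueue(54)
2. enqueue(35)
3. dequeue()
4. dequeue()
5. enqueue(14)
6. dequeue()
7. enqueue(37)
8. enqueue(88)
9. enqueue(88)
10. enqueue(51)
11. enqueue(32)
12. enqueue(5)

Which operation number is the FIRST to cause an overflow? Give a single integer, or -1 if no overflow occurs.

Answer: 10

Derivation:
1. enqueue(54): size=1
2. enqueue(35): size=2
3. dequeue(): size=1
4. dequeue(): size=0
5. enqueue(14): size=1
6. dequeue(): size=0
7. enqueue(37): size=1
8. enqueue(88): size=2
9. enqueue(88): size=3
10. enqueue(51): size=3=cap → OVERFLOW (fail)
11. enqueue(32): size=3=cap → OVERFLOW (fail)
12. enqueue(5): size=3=cap → OVERFLOW (fail)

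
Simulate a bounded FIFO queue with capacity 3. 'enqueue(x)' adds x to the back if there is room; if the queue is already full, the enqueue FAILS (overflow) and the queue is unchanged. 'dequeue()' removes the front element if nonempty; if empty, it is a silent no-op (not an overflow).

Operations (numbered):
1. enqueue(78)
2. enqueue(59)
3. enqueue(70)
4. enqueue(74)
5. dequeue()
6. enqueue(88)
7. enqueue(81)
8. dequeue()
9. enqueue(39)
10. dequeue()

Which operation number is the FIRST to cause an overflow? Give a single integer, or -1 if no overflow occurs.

1. enqueue(78): size=1
2. enqueue(59): size=2
3. enqueue(70): size=3
4. enqueue(74): size=3=cap → OVERFLOW (fail)
5. dequeue(): size=2
6. enqueue(88): size=3
7. enqueue(81): size=3=cap → OVERFLOW (fail)
8. dequeue(): size=2
9. enqueue(39): size=3
10. dequeue(): size=2

Answer: 4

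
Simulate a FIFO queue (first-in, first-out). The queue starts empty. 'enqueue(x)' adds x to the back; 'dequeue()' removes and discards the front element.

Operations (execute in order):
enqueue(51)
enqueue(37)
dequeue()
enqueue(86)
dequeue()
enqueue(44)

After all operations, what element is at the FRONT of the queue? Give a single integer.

Answer: 86

Derivation:
enqueue(51): queue = [51]
enqueue(37): queue = [51, 37]
dequeue(): queue = [37]
enqueue(86): queue = [37, 86]
dequeue(): queue = [86]
enqueue(44): queue = [86, 44]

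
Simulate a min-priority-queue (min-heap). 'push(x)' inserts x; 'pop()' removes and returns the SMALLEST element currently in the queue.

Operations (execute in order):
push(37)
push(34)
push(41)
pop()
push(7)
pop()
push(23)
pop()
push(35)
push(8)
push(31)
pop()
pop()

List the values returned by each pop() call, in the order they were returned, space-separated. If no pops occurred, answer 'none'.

Answer: 34 7 23 8 31

Derivation:
push(37): heap contents = [37]
push(34): heap contents = [34, 37]
push(41): heap contents = [34, 37, 41]
pop() → 34: heap contents = [37, 41]
push(7): heap contents = [7, 37, 41]
pop() → 7: heap contents = [37, 41]
push(23): heap contents = [23, 37, 41]
pop() → 23: heap contents = [37, 41]
push(35): heap contents = [35, 37, 41]
push(8): heap contents = [8, 35, 37, 41]
push(31): heap contents = [8, 31, 35, 37, 41]
pop() → 8: heap contents = [31, 35, 37, 41]
pop() → 31: heap contents = [35, 37, 41]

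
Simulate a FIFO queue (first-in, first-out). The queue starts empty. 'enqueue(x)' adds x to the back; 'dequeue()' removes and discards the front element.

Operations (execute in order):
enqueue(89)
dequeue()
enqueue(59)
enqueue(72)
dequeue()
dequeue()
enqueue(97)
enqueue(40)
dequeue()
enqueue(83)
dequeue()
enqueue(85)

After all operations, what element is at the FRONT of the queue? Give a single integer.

Answer: 83

Derivation:
enqueue(89): queue = [89]
dequeue(): queue = []
enqueue(59): queue = [59]
enqueue(72): queue = [59, 72]
dequeue(): queue = [72]
dequeue(): queue = []
enqueue(97): queue = [97]
enqueue(40): queue = [97, 40]
dequeue(): queue = [40]
enqueue(83): queue = [40, 83]
dequeue(): queue = [83]
enqueue(85): queue = [83, 85]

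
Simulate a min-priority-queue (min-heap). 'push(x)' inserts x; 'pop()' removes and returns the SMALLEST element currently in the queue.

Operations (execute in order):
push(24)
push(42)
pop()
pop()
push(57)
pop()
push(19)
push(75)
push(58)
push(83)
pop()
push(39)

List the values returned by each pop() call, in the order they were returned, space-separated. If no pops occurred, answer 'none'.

Answer: 24 42 57 19

Derivation:
push(24): heap contents = [24]
push(42): heap contents = [24, 42]
pop() → 24: heap contents = [42]
pop() → 42: heap contents = []
push(57): heap contents = [57]
pop() → 57: heap contents = []
push(19): heap contents = [19]
push(75): heap contents = [19, 75]
push(58): heap contents = [19, 58, 75]
push(83): heap contents = [19, 58, 75, 83]
pop() → 19: heap contents = [58, 75, 83]
push(39): heap contents = [39, 58, 75, 83]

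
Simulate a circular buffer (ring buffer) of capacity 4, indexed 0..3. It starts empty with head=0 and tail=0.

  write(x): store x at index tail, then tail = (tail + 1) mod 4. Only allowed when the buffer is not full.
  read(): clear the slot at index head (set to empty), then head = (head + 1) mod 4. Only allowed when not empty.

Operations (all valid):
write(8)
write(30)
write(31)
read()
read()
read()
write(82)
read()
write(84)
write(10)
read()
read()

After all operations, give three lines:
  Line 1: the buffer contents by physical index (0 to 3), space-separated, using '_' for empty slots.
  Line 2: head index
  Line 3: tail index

write(8): buf=[8 _ _ _], head=0, tail=1, size=1
write(30): buf=[8 30 _ _], head=0, tail=2, size=2
write(31): buf=[8 30 31 _], head=0, tail=3, size=3
read(): buf=[_ 30 31 _], head=1, tail=3, size=2
read(): buf=[_ _ 31 _], head=2, tail=3, size=1
read(): buf=[_ _ _ _], head=3, tail=3, size=0
write(82): buf=[_ _ _ 82], head=3, tail=0, size=1
read(): buf=[_ _ _ _], head=0, tail=0, size=0
write(84): buf=[84 _ _ _], head=0, tail=1, size=1
write(10): buf=[84 10 _ _], head=0, tail=2, size=2
read(): buf=[_ 10 _ _], head=1, tail=2, size=1
read(): buf=[_ _ _ _], head=2, tail=2, size=0

Answer: _ _ _ _
2
2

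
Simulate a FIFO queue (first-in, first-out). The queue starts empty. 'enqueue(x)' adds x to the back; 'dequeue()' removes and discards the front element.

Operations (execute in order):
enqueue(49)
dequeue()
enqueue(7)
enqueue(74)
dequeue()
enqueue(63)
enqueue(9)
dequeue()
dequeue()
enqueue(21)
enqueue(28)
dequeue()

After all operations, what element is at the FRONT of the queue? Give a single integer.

enqueue(49): queue = [49]
dequeue(): queue = []
enqueue(7): queue = [7]
enqueue(74): queue = [7, 74]
dequeue(): queue = [74]
enqueue(63): queue = [74, 63]
enqueue(9): queue = [74, 63, 9]
dequeue(): queue = [63, 9]
dequeue(): queue = [9]
enqueue(21): queue = [9, 21]
enqueue(28): queue = [9, 21, 28]
dequeue(): queue = [21, 28]

Answer: 21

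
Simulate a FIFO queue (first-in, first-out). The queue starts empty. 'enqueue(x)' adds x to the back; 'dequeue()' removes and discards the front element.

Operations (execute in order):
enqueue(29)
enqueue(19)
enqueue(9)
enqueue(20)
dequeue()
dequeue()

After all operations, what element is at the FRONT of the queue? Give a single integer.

Answer: 9

Derivation:
enqueue(29): queue = [29]
enqueue(19): queue = [29, 19]
enqueue(9): queue = [29, 19, 9]
enqueue(20): queue = [29, 19, 9, 20]
dequeue(): queue = [19, 9, 20]
dequeue(): queue = [9, 20]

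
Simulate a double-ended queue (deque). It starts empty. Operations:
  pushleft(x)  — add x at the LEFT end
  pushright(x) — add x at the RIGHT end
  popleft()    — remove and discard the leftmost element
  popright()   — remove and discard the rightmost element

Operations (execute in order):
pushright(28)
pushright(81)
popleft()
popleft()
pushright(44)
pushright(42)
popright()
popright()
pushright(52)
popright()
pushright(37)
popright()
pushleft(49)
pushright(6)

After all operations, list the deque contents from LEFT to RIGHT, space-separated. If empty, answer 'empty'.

Answer: 49 6

Derivation:
pushright(28): [28]
pushright(81): [28, 81]
popleft(): [81]
popleft(): []
pushright(44): [44]
pushright(42): [44, 42]
popright(): [44]
popright(): []
pushright(52): [52]
popright(): []
pushright(37): [37]
popright(): []
pushleft(49): [49]
pushright(6): [49, 6]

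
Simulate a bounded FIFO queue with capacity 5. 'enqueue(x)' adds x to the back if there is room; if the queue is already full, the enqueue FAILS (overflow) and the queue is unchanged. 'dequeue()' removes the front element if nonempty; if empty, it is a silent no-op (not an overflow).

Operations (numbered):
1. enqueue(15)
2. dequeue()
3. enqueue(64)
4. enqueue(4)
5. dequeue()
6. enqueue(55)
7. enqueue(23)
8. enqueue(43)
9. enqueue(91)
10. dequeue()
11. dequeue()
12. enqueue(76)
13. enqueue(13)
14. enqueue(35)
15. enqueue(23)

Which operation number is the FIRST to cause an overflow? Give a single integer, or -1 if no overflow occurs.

Answer: 14

Derivation:
1. enqueue(15): size=1
2. dequeue(): size=0
3. enqueue(64): size=1
4. enqueue(4): size=2
5. dequeue(): size=1
6. enqueue(55): size=2
7. enqueue(23): size=3
8. enqueue(43): size=4
9. enqueue(91): size=5
10. dequeue(): size=4
11. dequeue(): size=3
12. enqueue(76): size=4
13. enqueue(13): size=5
14. enqueue(35): size=5=cap → OVERFLOW (fail)
15. enqueue(23): size=5=cap → OVERFLOW (fail)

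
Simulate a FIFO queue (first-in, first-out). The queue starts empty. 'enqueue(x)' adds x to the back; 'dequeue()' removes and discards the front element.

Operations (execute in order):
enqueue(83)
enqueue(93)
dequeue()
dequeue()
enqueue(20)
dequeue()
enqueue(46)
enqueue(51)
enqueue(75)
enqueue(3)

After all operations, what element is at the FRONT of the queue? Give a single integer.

Answer: 46

Derivation:
enqueue(83): queue = [83]
enqueue(93): queue = [83, 93]
dequeue(): queue = [93]
dequeue(): queue = []
enqueue(20): queue = [20]
dequeue(): queue = []
enqueue(46): queue = [46]
enqueue(51): queue = [46, 51]
enqueue(75): queue = [46, 51, 75]
enqueue(3): queue = [46, 51, 75, 3]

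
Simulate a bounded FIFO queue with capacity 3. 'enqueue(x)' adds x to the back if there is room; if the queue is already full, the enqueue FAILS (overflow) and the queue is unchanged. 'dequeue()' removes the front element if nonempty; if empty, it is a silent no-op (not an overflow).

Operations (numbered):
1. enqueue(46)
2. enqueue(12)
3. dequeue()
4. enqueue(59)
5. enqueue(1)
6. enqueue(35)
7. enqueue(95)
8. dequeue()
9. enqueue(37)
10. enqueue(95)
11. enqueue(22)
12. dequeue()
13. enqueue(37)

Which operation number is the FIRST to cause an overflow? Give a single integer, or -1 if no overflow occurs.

Answer: 6

Derivation:
1. enqueue(46): size=1
2. enqueue(12): size=2
3. dequeue(): size=1
4. enqueue(59): size=2
5. enqueue(1): size=3
6. enqueue(35): size=3=cap → OVERFLOW (fail)
7. enqueue(95): size=3=cap → OVERFLOW (fail)
8. dequeue(): size=2
9. enqueue(37): size=3
10. enqueue(95): size=3=cap → OVERFLOW (fail)
11. enqueue(22): size=3=cap → OVERFLOW (fail)
12. dequeue(): size=2
13. enqueue(37): size=3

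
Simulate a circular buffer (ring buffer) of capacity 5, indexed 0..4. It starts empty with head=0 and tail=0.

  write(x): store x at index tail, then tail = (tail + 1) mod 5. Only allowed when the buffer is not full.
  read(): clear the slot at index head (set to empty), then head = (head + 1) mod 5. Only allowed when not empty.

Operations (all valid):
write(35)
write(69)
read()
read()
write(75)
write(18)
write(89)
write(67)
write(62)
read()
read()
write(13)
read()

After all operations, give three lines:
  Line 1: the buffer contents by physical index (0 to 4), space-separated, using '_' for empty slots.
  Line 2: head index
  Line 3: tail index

Answer: 67 62 13 _ _
0
3

Derivation:
write(35): buf=[35 _ _ _ _], head=0, tail=1, size=1
write(69): buf=[35 69 _ _ _], head=0, tail=2, size=2
read(): buf=[_ 69 _ _ _], head=1, tail=2, size=1
read(): buf=[_ _ _ _ _], head=2, tail=2, size=0
write(75): buf=[_ _ 75 _ _], head=2, tail=3, size=1
write(18): buf=[_ _ 75 18 _], head=2, tail=4, size=2
write(89): buf=[_ _ 75 18 89], head=2, tail=0, size=3
write(67): buf=[67 _ 75 18 89], head=2, tail=1, size=4
write(62): buf=[67 62 75 18 89], head=2, tail=2, size=5
read(): buf=[67 62 _ 18 89], head=3, tail=2, size=4
read(): buf=[67 62 _ _ 89], head=4, tail=2, size=3
write(13): buf=[67 62 13 _ 89], head=4, tail=3, size=4
read(): buf=[67 62 13 _ _], head=0, tail=3, size=3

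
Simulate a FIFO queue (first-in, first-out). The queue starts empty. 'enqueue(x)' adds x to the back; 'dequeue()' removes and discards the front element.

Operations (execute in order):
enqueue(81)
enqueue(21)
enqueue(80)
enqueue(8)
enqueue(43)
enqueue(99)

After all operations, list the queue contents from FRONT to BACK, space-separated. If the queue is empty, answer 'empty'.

enqueue(81): [81]
enqueue(21): [81, 21]
enqueue(80): [81, 21, 80]
enqueue(8): [81, 21, 80, 8]
enqueue(43): [81, 21, 80, 8, 43]
enqueue(99): [81, 21, 80, 8, 43, 99]

Answer: 81 21 80 8 43 99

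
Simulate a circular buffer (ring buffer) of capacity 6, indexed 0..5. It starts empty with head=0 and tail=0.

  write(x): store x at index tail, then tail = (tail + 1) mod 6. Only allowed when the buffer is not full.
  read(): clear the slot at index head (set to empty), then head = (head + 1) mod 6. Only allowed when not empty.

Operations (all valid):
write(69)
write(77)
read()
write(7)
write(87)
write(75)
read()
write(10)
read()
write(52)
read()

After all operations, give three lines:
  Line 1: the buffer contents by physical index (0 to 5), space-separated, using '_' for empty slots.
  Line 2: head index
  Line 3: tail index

write(69): buf=[69 _ _ _ _ _], head=0, tail=1, size=1
write(77): buf=[69 77 _ _ _ _], head=0, tail=2, size=2
read(): buf=[_ 77 _ _ _ _], head=1, tail=2, size=1
write(7): buf=[_ 77 7 _ _ _], head=1, tail=3, size=2
write(87): buf=[_ 77 7 87 _ _], head=1, tail=4, size=3
write(75): buf=[_ 77 7 87 75 _], head=1, tail=5, size=4
read(): buf=[_ _ 7 87 75 _], head=2, tail=5, size=3
write(10): buf=[_ _ 7 87 75 10], head=2, tail=0, size=4
read(): buf=[_ _ _ 87 75 10], head=3, tail=0, size=3
write(52): buf=[52 _ _ 87 75 10], head=3, tail=1, size=4
read(): buf=[52 _ _ _ 75 10], head=4, tail=1, size=3

Answer: 52 _ _ _ 75 10
4
1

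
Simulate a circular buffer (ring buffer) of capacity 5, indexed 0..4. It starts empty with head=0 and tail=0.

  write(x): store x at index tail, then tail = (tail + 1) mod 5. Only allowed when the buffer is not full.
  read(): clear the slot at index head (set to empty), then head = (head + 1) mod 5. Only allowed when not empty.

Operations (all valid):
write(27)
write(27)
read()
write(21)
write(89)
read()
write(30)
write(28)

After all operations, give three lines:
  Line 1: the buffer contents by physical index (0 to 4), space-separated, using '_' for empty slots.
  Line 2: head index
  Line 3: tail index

write(27): buf=[27 _ _ _ _], head=0, tail=1, size=1
write(27): buf=[27 27 _ _ _], head=0, tail=2, size=2
read(): buf=[_ 27 _ _ _], head=1, tail=2, size=1
write(21): buf=[_ 27 21 _ _], head=1, tail=3, size=2
write(89): buf=[_ 27 21 89 _], head=1, tail=4, size=3
read(): buf=[_ _ 21 89 _], head=2, tail=4, size=2
write(30): buf=[_ _ 21 89 30], head=2, tail=0, size=3
write(28): buf=[28 _ 21 89 30], head=2, tail=1, size=4

Answer: 28 _ 21 89 30
2
1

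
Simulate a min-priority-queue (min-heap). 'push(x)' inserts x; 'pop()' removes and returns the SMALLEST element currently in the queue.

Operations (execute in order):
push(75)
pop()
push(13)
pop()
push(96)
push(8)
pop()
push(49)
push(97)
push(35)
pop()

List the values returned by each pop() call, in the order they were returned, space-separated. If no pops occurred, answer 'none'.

push(75): heap contents = [75]
pop() → 75: heap contents = []
push(13): heap contents = [13]
pop() → 13: heap contents = []
push(96): heap contents = [96]
push(8): heap contents = [8, 96]
pop() → 8: heap contents = [96]
push(49): heap contents = [49, 96]
push(97): heap contents = [49, 96, 97]
push(35): heap contents = [35, 49, 96, 97]
pop() → 35: heap contents = [49, 96, 97]

Answer: 75 13 8 35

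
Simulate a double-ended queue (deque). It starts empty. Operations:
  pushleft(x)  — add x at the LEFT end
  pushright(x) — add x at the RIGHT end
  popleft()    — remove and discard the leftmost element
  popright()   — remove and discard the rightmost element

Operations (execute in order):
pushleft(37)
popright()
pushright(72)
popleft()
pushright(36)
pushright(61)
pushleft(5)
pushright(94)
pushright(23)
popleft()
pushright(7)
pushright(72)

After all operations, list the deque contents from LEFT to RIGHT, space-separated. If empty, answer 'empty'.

pushleft(37): [37]
popright(): []
pushright(72): [72]
popleft(): []
pushright(36): [36]
pushright(61): [36, 61]
pushleft(5): [5, 36, 61]
pushright(94): [5, 36, 61, 94]
pushright(23): [5, 36, 61, 94, 23]
popleft(): [36, 61, 94, 23]
pushright(7): [36, 61, 94, 23, 7]
pushright(72): [36, 61, 94, 23, 7, 72]

Answer: 36 61 94 23 7 72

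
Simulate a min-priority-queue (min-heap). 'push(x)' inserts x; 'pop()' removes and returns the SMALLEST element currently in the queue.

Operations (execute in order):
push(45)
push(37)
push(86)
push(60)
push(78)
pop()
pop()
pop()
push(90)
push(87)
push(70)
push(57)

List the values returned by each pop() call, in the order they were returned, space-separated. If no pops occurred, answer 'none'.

Answer: 37 45 60

Derivation:
push(45): heap contents = [45]
push(37): heap contents = [37, 45]
push(86): heap contents = [37, 45, 86]
push(60): heap contents = [37, 45, 60, 86]
push(78): heap contents = [37, 45, 60, 78, 86]
pop() → 37: heap contents = [45, 60, 78, 86]
pop() → 45: heap contents = [60, 78, 86]
pop() → 60: heap contents = [78, 86]
push(90): heap contents = [78, 86, 90]
push(87): heap contents = [78, 86, 87, 90]
push(70): heap contents = [70, 78, 86, 87, 90]
push(57): heap contents = [57, 70, 78, 86, 87, 90]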